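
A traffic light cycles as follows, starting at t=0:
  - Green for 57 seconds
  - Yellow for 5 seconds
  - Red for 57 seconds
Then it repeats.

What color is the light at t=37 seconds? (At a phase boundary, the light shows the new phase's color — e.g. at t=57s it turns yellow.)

Answer: green

Derivation:
Cycle length = 57 + 5 + 57 = 119s
t = 37, phase_t = 37 mod 119 = 37
37 < 57 (green end) → GREEN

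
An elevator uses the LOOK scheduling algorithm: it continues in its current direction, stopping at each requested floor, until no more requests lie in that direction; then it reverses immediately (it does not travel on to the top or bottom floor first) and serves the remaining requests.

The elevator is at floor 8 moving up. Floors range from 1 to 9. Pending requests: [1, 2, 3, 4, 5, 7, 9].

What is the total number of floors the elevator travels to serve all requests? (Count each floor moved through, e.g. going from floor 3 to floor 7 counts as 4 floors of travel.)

Start at floor 8 moving up, LOOK stop order: [9, 7, 5, 4, 3, 2, 1]
  8 → 9: |9-8| = 1, total = 1
  9 → 7: |7-9| = 2, total = 3
  7 → 5: |5-7| = 2, total = 5
  5 → 4: |4-5| = 1, total = 6
  4 → 3: |3-4| = 1, total = 7
  3 → 2: |2-3| = 1, total = 8
  2 → 1: |1-2| = 1, total = 9

Answer: 9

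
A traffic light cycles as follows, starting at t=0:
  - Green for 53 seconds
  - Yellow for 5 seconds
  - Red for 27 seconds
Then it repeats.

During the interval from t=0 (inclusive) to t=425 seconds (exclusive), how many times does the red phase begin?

Answer: 5

Derivation:
Cycle = 53+5+27 = 85s
red phase starts at t = k*85 + 58 for k=0,1,2,...
Need k*85+58 < 425 → k < 4.318
k ∈ {0, ..., 4} → 5 starts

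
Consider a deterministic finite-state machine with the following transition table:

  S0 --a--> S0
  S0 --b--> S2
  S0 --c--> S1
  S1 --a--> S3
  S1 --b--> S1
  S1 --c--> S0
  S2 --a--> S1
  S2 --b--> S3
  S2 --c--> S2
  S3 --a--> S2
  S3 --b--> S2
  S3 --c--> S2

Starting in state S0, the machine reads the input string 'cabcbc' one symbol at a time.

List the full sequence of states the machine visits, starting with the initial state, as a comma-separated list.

Answer: S0, S1, S3, S2, S2, S3, S2

Derivation:
Start: S0
  read 'c': S0 --c--> S1
  read 'a': S1 --a--> S3
  read 'b': S3 --b--> S2
  read 'c': S2 --c--> S2
  read 'b': S2 --b--> S3
  read 'c': S3 --c--> S2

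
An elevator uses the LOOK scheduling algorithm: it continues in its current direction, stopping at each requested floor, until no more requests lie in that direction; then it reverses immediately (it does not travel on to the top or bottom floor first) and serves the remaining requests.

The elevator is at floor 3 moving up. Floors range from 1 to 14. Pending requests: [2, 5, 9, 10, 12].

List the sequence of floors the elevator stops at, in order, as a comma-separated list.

Answer: 5, 9, 10, 12, 2

Derivation:
Current: 3, moving UP
Serve above first (ascending): [5, 9, 10, 12]
Then reverse, serve below (descending): [2]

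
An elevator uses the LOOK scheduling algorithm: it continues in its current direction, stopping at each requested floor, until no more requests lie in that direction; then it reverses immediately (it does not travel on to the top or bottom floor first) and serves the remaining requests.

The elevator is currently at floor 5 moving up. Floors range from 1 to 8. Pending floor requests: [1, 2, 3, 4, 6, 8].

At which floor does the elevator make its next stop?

Current floor: 5, direction: up
Requests above: [6, 8]
Requests below: [1, 2, 3, 4]
Moving up and requests lie above → nearest above is min([6, 8]) = 6

Answer: 6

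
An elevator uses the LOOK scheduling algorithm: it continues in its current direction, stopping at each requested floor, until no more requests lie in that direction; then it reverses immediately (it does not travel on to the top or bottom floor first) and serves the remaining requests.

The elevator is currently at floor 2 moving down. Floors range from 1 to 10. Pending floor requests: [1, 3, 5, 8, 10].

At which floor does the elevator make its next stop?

Current floor: 2, direction: down
Requests above: [3, 5, 8, 10]
Requests below: [1]
Moving down and requests lie below → nearest below is max([1]) = 1

Answer: 1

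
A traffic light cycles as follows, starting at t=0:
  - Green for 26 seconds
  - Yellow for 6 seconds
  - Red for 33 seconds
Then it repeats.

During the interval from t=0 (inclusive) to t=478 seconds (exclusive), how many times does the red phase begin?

Cycle = 26+6+33 = 65s
red phase starts at t = k*65 + 32 for k=0,1,2,...
Need k*65+32 < 478 → k < 6.862
k ∈ {0, ..., 6} → 7 starts

Answer: 7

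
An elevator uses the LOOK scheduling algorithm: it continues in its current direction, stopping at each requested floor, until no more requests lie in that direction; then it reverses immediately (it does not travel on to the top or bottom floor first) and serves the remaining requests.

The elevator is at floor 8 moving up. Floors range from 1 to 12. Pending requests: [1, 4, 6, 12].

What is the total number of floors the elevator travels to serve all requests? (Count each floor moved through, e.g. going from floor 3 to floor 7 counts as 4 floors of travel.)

Start at floor 8 moving up, LOOK stop order: [12, 6, 4, 1]
  8 → 12: |12-8| = 4, total = 4
  12 → 6: |6-12| = 6, total = 10
  6 → 4: |4-6| = 2, total = 12
  4 → 1: |1-4| = 3, total = 15

Answer: 15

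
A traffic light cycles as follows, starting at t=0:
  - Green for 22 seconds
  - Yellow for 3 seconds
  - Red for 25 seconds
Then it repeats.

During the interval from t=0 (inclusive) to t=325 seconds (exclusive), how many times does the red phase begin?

Answer: 6

Derivation:
Cycle = 22+3+25 = 50s
red phase starts at t = k*50 + 25 for k=0,1,2,...
Need k*50+25 < 325 → k < 6.000
k ∈ {0, ..., 5} → 6 starts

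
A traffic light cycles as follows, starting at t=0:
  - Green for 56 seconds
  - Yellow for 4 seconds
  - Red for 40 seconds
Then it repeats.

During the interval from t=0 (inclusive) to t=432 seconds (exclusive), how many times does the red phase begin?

Answer: 4

Derivation:
Cycle = 56+4+40 = 100s
red phase starts at t = k*100 + 60 for k=0,1,2,...
Need k*100+60 < 432 → k < 3.720
k ∈ {0, ..., 3} → 4 starts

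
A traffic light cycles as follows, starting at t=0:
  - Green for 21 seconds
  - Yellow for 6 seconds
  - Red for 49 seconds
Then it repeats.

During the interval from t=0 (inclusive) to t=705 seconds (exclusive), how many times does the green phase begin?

Answer: 10

Derivation:
Cycle = 21+6+49 = 76s
green phase starts at t = k*76 + 0 for k=0,1,2,...
Need k*76+0 < 705 → k < 9.276
k ∈ {0, ..., 9} → 10 starts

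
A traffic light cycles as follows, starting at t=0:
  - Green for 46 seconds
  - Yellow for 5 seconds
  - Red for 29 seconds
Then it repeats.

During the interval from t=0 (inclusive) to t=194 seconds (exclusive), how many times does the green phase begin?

Answer: 3

Derivation:
Cycle = 46+5+29 = 80s
green phase starts at t = k*80 + 0 for k=0,1,2,...
Need k*80+0 < 194 → k < 2.425
k ∈ {0, ..., 2} → 3 starts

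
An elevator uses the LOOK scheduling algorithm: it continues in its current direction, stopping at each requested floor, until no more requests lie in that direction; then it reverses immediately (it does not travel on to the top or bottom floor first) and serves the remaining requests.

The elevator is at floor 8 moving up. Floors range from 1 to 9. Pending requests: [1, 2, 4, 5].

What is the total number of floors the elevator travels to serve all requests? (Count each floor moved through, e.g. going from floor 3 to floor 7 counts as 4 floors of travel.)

Start at floor 8 moving up, LOOK stop order: [5, 4, 2, 1]
  8 → 5: |5-8| = 3, total = 3
  5 → 4: |4-5| = 1, total = 4
  4 → 2: |2-4| = 2, total = 6
  2 → 1: |1-2| = 1, total = 7

Answer: 7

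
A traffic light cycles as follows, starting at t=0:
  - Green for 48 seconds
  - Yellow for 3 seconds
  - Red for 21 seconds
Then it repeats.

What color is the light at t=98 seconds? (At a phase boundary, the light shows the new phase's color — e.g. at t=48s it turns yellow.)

Answer: green

Derivation:
Cycle length = 48 + 3 + 21 = 72s
t = 98, phase_t = 98 mod 72 = 26
26 < 48 (green end) → GREEN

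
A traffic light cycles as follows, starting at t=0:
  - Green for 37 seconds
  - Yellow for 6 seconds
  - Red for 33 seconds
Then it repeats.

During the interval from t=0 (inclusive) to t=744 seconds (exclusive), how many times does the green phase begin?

Answer: 10

Derivation:
Cycle = 37+6+33 = 76s
green phase starts at t = k*76 + 0 for k=0,1,2,...
Need k*76+0 < 744 → k < 9.789
k ∈ {0, ..., 9} → 10 starts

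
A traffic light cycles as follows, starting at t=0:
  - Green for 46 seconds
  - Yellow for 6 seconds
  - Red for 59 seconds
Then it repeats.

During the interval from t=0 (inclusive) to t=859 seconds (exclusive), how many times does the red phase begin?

Cycle = 46+6+59 = 111s
red phase starts at t = k*111 + 52 for k=0,1,2,...
Need k*111+52 < 859 → k < 7.270
k ∈ {0, ..., 7} → 8 starts

Answer: 8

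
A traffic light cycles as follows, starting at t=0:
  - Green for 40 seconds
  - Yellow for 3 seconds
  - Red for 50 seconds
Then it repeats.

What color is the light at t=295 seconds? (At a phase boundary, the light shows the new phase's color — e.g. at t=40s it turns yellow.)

Cycle length = 40 + 3 + 50 = 93s
t = 295, phase_t = 295 mod 93 = 16
16 < 40 (green end) → GREEN

Answer: green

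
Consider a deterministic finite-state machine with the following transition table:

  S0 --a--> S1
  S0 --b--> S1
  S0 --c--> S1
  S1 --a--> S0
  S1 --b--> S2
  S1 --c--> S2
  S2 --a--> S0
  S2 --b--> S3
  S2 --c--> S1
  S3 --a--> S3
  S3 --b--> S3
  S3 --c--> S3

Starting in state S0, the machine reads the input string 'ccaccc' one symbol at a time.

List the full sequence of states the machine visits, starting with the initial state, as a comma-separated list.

Answer: S0, S1, S2, S0, S1, S2, S1

Derivation:
Start: S0
  read 'c': S0 --c--> S1
  read 'c': S1 --c--> S2
  read 'a': S2 --a--> S0
  read 'c': S0 --c--> S1
  read 'c': S1 --c--> S2
  read 'c': S2 --c--> S1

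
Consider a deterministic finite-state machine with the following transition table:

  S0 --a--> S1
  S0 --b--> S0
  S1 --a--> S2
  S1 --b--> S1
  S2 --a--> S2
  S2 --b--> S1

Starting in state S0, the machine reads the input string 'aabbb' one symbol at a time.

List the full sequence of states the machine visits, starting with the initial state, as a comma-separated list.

Answer: S0, S1, S2, S1, S1, S1

Derivation:
Start: S0
  read 'a': S0 --a--> S1
  read 'a': S1 --a--> S2
  read 'b': S2 --b--> S1
  read 'b': S1 --b--> S1
  read 'b': S1 --b--> S1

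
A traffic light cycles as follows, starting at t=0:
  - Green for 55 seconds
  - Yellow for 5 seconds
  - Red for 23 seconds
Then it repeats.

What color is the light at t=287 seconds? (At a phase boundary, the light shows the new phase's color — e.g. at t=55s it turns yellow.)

Cycle length = 55 + 5 + 23 = 83s
t = 287, phase_t = 287 mod 83 = 38
38 < 55 (green end) → GREEN

Answer: green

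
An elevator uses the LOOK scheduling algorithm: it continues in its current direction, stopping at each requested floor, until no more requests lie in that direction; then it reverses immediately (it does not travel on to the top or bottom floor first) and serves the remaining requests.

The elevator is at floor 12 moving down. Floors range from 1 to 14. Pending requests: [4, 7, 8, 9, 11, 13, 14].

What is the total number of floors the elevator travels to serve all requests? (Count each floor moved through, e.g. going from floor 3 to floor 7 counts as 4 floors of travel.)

Answer: 18

Derivation:
Start at floor 12 moving down, LOOK stop order: [11, 9, 8, 7, 4, 13, 14]
  12 → 11: |11-12| = 1, total = 1
  11 → 9: |9-11| = 2, total = 3
  9 → 8: |8-9| = 1, total = 4
  8 → 7: |7-8| = 1, total = 5
  7 → 4: |4-7| = 3, total = 8
  4 → 13: |13-4| = 9, total = 17
  13 → 14: |14-13| = 1, total = 18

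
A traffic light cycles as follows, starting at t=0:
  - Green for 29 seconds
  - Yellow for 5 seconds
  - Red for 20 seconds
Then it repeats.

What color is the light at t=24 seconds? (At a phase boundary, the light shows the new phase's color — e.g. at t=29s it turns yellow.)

Answer: green

Derivation:
Cycle length = 29 + 5 + 20 = 54s
t = 24, phase_t = 24 mod 54 = 24
24 < 29 (green end) → GREEN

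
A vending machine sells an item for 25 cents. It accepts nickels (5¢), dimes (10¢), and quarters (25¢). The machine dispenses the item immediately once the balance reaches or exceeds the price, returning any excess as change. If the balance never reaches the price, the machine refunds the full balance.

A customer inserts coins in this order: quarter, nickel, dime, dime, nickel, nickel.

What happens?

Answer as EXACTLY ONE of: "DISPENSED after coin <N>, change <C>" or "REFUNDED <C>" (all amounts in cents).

Price: 25¢
Coin 1 (quarter, 25¢): balance = 25¢
  → balance >= price → DISPENSE, change = 25 - 25 = 0¢

Answer: DISPENSED after coin 1, change 0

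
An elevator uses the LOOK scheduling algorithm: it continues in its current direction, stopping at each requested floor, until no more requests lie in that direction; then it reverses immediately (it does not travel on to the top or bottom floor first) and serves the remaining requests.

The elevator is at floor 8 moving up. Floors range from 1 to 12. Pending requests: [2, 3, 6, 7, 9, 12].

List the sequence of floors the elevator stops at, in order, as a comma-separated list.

Answer: 9, 12, 7, 6, 3, 2

Derivation:
Current: 8, moving UP
Serve above first (ascending): [9, 12]
Then reverse, serve below (descending): [7, 6, 3, 2]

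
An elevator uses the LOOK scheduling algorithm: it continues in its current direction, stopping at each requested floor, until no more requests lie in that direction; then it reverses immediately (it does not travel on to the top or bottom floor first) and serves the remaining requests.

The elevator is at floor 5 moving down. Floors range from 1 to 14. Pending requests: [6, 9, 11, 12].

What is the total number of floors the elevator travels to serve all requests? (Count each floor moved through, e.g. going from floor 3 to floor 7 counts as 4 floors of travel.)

Start at floor 5 moving down, LOOK stop order: [6, 9, 11, 12]
  5 → 6: |6-5| = 1, total = 1
  6 → 9: |9-6| = 3, total = 4
  9 → 11: |11-9| = 2, total = 6
  11 → 12: |12-11| = 1, total = 7

Answer: 7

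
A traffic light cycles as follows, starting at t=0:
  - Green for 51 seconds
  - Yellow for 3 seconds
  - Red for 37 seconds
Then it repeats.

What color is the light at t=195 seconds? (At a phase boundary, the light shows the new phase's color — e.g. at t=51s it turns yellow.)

Cycle length = 51 + 3 + 37 = 91s
t = 195, phase_t = 195 mod 91 = 13
13 < 51 (green end) → GREEN

Answer: green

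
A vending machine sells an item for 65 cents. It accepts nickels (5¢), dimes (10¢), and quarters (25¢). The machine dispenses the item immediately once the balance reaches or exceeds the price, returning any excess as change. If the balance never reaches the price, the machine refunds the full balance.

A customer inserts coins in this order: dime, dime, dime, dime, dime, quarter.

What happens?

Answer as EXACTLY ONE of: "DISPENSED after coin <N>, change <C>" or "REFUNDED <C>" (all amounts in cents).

Answer: DISPENSED after coin 6, change 10

Derivation:
Price: 65¢
Coin 1 (dime, 10¢): balance = 10¢
Coin 2 (dime, 10¢): balance = 20¢
Coin 3 (dime, 10¢): balance = 30¢
Coin 4 (dime, 10¢): balance = 40¢
Coin 5 (dime, 10¢): balance = 50¢
Coin 6 (quarter, 25¢): balance = 75¢
  → balance >= price → DISPENSE, change = 75 - 65 = 10¢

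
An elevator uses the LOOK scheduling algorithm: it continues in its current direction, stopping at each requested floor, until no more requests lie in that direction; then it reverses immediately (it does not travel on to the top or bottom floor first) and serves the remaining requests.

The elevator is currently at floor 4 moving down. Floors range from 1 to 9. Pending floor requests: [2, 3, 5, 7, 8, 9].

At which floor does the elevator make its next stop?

Answer: 3

Derivation:
Current floor: 4, direction: down
Requests above: [5, 7, 8, 9]
Requests below: [2, 3]
Moving down and requests lie below → nearest below is max([2, 3]) = 3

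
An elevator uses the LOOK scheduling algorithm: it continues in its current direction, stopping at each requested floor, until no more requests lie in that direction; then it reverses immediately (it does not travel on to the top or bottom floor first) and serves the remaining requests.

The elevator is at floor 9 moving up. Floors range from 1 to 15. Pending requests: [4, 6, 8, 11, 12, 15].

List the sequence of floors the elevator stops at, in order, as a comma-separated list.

Answer: 11, 12, 15, 8, 6, 4

Derivation:
Current: 9, moving UP
Serve above first (ascending): [11, 12, 15]
Then reverse, serve below (descending): [8, 6, 4]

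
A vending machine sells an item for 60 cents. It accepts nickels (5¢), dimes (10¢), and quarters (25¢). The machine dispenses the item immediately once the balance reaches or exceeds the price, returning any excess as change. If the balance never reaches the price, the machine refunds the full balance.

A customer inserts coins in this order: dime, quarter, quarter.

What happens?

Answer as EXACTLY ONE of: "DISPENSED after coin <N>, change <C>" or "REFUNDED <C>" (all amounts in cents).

Answer: DISPENSED after coin 3, change 0

Derivation:
Price: 60¢
Coin 1 (dime, 10¢): balance = 10¢
Coin 2 (quarter, 25¢): balance = 35¢
Coin 3 (quarter, 25¢): balance = 60¢
  → balance >= price → DISPENSE, change = 60 - 60 = 0¢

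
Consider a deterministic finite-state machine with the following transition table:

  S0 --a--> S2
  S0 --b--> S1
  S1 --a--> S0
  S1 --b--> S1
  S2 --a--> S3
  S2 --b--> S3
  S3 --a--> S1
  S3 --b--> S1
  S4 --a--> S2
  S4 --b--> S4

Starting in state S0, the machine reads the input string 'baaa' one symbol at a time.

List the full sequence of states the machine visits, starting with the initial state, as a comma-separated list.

Answer: S0, S1, S0, S2, S3

Derivation:
Start: S0
  read 'b': S0 --b--> S1
  read 'a': S1 --a--> S0
  read 'a': S0 --a--> S2
  read 'a': S2 --a--> S3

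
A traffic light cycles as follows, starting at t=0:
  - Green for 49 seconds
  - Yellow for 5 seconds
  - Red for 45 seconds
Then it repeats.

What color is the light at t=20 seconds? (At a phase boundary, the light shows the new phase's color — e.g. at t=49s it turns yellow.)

Cycle length = 49 + 5 + 45 = 99s
t = 20, phase_t = 20 mod 99 = 20
20 < 49 (green end) → GREEN

Answer: green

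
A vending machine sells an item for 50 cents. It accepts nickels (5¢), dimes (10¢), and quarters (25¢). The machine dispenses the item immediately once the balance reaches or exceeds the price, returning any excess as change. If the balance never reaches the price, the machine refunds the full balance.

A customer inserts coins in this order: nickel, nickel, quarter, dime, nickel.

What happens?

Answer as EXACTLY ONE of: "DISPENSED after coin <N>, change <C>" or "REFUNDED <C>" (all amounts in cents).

Answer: DISPENSED after coin 5, change 0

Derivation:
Price: 50¢
Coin 1 (nickel, 5¢): balance = 5¢
Coin 2 (nickel, 5¢): balance = 10¢
Coin 3 (quarter, 25¢): balance = 35¢
Coin 4 (dime, 10¢): balance = 45¢
Coin 5 (nickel, 5¢): balance = 50¢
  → balance >= price → DISPENSE, change = 50 - 50 = 0¢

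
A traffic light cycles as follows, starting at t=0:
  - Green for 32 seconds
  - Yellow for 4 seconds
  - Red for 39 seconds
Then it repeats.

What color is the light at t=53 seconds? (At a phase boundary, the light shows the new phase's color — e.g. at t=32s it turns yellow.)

Answer: red

Derivation:
Cycle length = 32 + 4 + 39 = 75s
t = 53, phase_t = 53 mod 75 = 53
53 >= 36 → RED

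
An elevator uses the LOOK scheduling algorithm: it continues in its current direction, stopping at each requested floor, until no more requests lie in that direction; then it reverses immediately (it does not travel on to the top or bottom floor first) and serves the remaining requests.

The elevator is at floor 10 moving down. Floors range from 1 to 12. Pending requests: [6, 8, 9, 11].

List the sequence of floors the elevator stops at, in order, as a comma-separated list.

Answer: 9, 8, 6, 11

Derivation:
Current: 10, moving DOWN
Serve below first (descending): [9, 8, 6]
Then reverse, serve above (ascending): [11]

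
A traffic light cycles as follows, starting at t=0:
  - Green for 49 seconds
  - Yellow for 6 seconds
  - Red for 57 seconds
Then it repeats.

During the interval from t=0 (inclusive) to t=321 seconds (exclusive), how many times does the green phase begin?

Answer: 3

Derivation:
Cycle = 49+6+57 = 112s
green phase starts at t = k*112 + 0 for k=0,1,2,...
Need k*112+0 < 321 → k < 2.866
k ∈ {0, ..., 2} → 3 starts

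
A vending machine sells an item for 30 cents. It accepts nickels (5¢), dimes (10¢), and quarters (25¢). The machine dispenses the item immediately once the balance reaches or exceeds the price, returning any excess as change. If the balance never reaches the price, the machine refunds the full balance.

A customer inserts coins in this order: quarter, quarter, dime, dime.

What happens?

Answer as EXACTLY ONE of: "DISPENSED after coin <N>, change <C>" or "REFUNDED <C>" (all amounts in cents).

Price: 30¢
Coin 1 (quarter, 25¢): balance = 25¢
Coin 2 (quarter, 25¢): balance = 50¢
  → balance >= price → DISPENSE, change = 50 - 30 = 20¢

Answer: DISPENSED after coin 2, change 20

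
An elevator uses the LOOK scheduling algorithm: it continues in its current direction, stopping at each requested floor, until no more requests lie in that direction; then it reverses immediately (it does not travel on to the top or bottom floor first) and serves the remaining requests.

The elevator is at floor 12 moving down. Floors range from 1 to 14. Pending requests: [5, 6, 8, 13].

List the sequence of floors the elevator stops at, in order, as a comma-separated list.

Current: 12, moving DOWN
Serve below first (descending): [8, 6, 5]
Then reverse, serve above (ascending): [13]

Answer: 8, 6, 5, 13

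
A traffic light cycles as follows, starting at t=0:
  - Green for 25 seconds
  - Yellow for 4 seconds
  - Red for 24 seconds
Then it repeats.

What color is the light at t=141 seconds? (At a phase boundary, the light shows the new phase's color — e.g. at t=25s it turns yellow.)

Answer: red

Derivation:
Cycle length = 25 + 4 + 24 = 53s
t = 141, phase_t = 141 mod 53 = 35
35 >= 29 → RED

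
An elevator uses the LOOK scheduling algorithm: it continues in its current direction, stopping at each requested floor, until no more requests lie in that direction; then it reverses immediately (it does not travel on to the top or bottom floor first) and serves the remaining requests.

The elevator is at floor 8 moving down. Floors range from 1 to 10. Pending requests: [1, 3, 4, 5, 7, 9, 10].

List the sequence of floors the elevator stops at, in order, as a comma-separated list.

Answer: 7, 5, 4, 3, 1, 9, 10

Derivation:
Current: 8, moving DOWN
Serve below first (descending): [7, 5, 4, 3, 1]
Then reverse, serve above (ascending): [9, 10]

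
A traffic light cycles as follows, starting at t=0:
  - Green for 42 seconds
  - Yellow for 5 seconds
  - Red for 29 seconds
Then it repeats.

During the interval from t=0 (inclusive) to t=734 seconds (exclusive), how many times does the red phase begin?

Cycle = 42+5+29 = 76s
red phase starts at t = k*76 + 47 for k=0,1,2,...
Need k*76+47 < 734 → k < 9.039
k ∈ {0, ..., 9} → 10 starts

Answer: 10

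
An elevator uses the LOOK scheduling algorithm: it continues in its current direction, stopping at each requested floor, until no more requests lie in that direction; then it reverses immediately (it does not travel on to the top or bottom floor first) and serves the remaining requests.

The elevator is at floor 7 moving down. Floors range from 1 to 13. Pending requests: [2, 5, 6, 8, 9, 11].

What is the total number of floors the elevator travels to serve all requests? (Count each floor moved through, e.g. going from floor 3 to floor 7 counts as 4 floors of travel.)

Start at floor 7 moving down, LOOK stop order: [6, 5, 2, 8, 9, 11]
  7 → 6: |6-7| = 1, total = 1
  6 → 5: |5-6| = 1, total = 2
  5 → 2: |2-5| = 3, total = 5
  2 → 8: |8-2| = 6, total = 11
  8 → 9: |9-8| = 1, total = 12
  9 → 11: |11-9| = 2, total = 14

Answer: 14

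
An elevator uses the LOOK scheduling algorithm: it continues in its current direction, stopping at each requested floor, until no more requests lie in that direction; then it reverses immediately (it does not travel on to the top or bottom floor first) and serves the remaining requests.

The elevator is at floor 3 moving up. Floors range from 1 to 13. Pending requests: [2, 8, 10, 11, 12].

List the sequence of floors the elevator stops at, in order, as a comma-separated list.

Answer: 8, 10, 11, 12, 2

Derivation:
Current: 3, moving UP
Serve above first (ascending): [8, 10, 11, 12]
Then reverse, serve below (descending): [2]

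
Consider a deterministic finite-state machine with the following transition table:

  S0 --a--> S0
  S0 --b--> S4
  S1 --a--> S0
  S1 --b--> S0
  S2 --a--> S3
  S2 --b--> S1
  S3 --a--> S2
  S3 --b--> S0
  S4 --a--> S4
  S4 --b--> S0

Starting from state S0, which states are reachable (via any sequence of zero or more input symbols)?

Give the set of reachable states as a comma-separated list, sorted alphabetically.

Answer: S0, S4

Derivation:
BFS from S0:
  visit S0: S0--a-->S0 (seen), S0--b-->S4 (new)
  visit S4: S4--a-->S4 (seen), S4--b-->S0 (seen)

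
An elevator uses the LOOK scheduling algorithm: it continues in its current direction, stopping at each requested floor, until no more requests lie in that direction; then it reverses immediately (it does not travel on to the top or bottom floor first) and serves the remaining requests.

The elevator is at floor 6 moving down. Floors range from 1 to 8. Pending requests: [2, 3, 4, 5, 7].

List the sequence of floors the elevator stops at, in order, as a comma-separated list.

Answer: 5, 4, 3, 2, 7

Derivation:
Current: 6, moving DOWN
Serve below first (descending): [5, 4, 3, 2]
Then reverse, serve above (ascending): [7]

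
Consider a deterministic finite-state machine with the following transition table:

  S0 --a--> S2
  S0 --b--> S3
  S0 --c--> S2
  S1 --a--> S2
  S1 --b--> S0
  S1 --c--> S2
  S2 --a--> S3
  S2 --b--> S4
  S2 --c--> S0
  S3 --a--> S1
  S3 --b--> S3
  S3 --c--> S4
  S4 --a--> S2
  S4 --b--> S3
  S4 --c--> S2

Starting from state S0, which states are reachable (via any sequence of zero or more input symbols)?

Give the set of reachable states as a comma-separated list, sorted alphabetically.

BFS from S0:
  visit S0: S0--a-->S2 (new), S0--b-->S3 (new), S0--c-->S2 (seen)
  visit S2: S2--a-->S3 (seen), S2--b-->S4 (new), S2--c-->S0 (seen)
  visit S3: S3--a-->S1 (new), S3--b-->S3 (seen), S3--c-->S4 (seen)
  visit S4: S4--a-->S2 (seen), S4--b-->S3 (seen), S4--c-->S2 (seen)
  visit S1: S1--a-->S2 (seen), S1--b-->S0 (seen), S1--c-->S2 (seen)

Answer: S0, S1, S2, S3, S4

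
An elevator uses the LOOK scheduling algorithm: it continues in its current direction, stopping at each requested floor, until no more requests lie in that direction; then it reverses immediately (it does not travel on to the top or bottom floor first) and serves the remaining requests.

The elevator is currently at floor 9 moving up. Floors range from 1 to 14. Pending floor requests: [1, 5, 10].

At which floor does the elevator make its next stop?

Current floor: 9, direction: up
Requests above: [10]
Requests below: [1, 5]
Moving up and requests lie above → nearest above is min([10]) = 10

Answer: 10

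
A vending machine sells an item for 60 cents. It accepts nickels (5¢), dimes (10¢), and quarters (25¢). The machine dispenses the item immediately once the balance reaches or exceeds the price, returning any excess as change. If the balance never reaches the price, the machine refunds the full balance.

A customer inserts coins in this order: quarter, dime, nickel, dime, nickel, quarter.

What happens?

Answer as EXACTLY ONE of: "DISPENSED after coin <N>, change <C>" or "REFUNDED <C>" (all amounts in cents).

Price: 60¢
Coin 1 (quarter, 25¢): balance = 25¢
Coin 2 (dime, 10¢): balance = 35¢
Coin 3 (nickel, 5¢): balance = 40¢
Coin 4 (dime, 10¢): balance = 50¢
Coin 5 (nickel, 5¢): balance = 55¢
Coin 6 (quarter, 25¢): balance = 80¢
  → balance >= price → DISPENSE, change = 80 - 60 = 20¢

Answer: DISPENSED after coin 6, change 20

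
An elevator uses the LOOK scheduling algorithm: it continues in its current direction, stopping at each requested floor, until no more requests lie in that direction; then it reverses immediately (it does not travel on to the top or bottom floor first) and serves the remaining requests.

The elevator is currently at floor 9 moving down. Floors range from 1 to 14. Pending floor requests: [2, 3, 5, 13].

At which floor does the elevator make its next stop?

Current floor: 9, direction: down
Requests above: [13]
Requests below: [2, 3, 5]
Moving down and requests lie below → nearest below is max([2, 3, 5]) = 5

Answer: 5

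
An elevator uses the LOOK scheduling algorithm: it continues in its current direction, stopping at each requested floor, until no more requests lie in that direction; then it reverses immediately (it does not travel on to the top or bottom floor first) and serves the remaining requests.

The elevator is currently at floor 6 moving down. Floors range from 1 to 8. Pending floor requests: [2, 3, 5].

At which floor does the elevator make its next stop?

Answer: 5

Derivation:
Current floor: 6, direction: down
Requests above: []
Requests below: [2, 3, 5]
Moving down and requests lie below → nearest below is max([2, 3, 5]) = 5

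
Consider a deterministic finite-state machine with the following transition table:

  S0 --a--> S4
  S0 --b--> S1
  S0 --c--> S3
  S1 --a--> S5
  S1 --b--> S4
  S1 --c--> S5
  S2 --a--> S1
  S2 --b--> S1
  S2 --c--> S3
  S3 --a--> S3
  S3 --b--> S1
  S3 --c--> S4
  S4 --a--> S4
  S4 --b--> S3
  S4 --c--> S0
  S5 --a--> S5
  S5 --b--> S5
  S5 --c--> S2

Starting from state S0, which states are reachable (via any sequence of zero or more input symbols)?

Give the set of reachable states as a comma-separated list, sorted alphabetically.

Answer: S0, S1, S2, S3, S4, S5

Derivation:
BFS from S0:
  visit S0: S0--a-->S4 (new), S0--b-->S1 (new), S0--c-->S3 (new)
  visit S4: S4--a-->S4 (seen), S4--b-->S3 (seen), S4--c-->S0 (seen)
  visit S1: S1--a-->S5 (new), S1--b-->S4 (seen), S1--c-->S5 (seen)
  visit S3: S3--a-->S3 (seen), S3--b-->S1 (seen), S3--c-->S4 (seen)
  visit S5: S5--a-->S5 (seen), S5--b-->S5 (seen), S5--c-->S2 (new)
  visit S2: S2--a-->S1 (seen), S2--b-->S1 (seen), S2--c-->S3 (seen)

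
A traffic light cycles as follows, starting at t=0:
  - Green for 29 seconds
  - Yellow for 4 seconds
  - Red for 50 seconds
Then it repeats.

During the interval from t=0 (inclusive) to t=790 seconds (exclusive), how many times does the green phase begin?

Cycle = 29+4+50 = 83s
green phase starts at t = k*83 + 0 for k=0,1,2,...
Need k*83+0 < 790 → k < 9.518
k ∈ {0, ..., 9} → 10 starts

Answer: 10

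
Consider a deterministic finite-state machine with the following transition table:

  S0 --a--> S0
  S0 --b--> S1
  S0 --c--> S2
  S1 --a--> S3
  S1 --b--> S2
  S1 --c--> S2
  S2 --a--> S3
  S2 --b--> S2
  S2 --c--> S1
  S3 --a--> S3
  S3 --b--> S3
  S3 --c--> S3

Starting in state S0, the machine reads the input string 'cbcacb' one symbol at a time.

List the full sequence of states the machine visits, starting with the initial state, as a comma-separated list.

Start: S0
  read 'c': S0 --c--> S2
  read 'b': S2 --b--> S2
  read 'c': S2 --c--> S1
  read 'a': S1 --a--> S3
  read 'c': S3 --c--> S3
  read 'b': S3 --b--> S3

Answer: S0, S2, S2, S1, S3, S3, S3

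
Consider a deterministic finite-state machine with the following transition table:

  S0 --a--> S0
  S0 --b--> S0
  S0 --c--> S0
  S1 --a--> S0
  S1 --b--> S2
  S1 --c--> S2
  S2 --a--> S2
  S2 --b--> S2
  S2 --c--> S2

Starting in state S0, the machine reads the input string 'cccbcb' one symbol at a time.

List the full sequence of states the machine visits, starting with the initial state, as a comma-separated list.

Start: S0
  read 'c': S0 --c--> S0
  read 'c': S0 --c--> S0
  read 'c': S0 --c--> S0
  read 'b': S0 --b--> S0
  read 'c': S0 --c--> S0
  read 'b': S0 --b--> S0

Answer: S0, S0, S0, S0, S0, S0, S0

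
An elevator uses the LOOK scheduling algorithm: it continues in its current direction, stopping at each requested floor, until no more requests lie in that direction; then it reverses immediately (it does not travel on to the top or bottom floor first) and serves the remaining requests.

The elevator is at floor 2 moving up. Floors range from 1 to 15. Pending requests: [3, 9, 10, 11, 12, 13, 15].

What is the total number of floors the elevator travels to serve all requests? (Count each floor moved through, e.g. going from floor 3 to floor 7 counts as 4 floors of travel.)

Answer: 13

Derivation:
Start at floor 2 moving up, LOOK stop order: [3, 9, 10, 11, 12, 13, 15]
  2 → 3: |3-2| = 1, total = 1
  3 → 9: |9-3| = 6, total = 7
  9 → 10: |10-9| = 1, total = 8
  10 → 11: |11-10| = 1, total = 9
  11 → 12: |12-11| = 1, total = 10
  12 → 13: |13-12| = 1, total = 11
  13 → 15: |15-13| = 2, total = 13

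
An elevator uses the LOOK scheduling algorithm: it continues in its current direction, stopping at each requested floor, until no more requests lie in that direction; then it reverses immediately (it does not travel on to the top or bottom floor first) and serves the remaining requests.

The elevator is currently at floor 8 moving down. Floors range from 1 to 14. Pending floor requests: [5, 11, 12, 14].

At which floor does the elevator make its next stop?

Answer: 5

Derivation:
Current floor: 8, direction: down
Requests above: [11, 12, 14]
Requests below: [5]
Moving down and requests lie below → nearest below is max([5]) = 5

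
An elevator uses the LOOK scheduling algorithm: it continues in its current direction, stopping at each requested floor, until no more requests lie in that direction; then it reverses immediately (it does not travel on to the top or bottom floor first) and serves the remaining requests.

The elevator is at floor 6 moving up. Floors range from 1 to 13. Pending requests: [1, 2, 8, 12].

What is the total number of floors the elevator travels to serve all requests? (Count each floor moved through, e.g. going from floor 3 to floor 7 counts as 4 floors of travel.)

Start at floor 6 moving up, LOOK stop order: [8, 12, 2, 1]
  6 → 8: |8-6| = 2, total = 2
  8 → 12: |12-8| = 4, total = 6
  12 → 2: |2-12| = 10, total = 16
  2 → 1: |1-2| = 1, total = 17

Answer: 17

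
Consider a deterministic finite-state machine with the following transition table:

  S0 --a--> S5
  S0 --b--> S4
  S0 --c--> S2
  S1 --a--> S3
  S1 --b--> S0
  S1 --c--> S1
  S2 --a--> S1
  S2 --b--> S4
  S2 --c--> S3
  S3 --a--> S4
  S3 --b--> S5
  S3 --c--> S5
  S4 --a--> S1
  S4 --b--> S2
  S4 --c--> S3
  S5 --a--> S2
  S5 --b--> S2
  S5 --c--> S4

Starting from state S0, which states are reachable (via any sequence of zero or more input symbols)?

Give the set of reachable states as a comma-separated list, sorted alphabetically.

BFS from S0:
  visit S0: S0--a-->S5 (new), S0--b-->S4 (new), S0--c-->S2 (new)
  visit S5: S5--a-->S2 (seen), S5--b-->S2 (seen), S5--c-->S4 (seen)
  visit S4: S4--a-->S1 (new), S4--b-->S2 (seen), S4--c-->S3 (new)
  visit S2: S2--a-->S1 (seen), S2--b-->S4 (seen), S2--c-->S3 (seen)
  visit S1: S1--a-->S3 (seen), S1--b-->S0 (seen), S1--c-->S1 (seen)
  visit S3: S3--a-->S4 (seen), S3--b-->S5 (seen), S3--c-->S5 (seen)

Answer: S0, S1, S2, S3, S4, S5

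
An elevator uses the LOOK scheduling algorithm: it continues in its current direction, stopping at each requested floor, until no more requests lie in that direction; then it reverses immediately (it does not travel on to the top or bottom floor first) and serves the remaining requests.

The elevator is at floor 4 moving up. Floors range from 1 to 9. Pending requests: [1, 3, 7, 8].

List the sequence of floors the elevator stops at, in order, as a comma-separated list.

Answer: 7, 8, 3, 1

Derivation:
Current: 4, moving UP
Serve above first (ascending): [7, 8]
Then reverse, serve below (descending): [3, 1]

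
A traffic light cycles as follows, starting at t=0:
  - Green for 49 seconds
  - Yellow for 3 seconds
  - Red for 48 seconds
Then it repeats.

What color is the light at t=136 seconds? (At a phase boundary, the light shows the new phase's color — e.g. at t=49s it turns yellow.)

Answer: green

Derivation:
Cycle length = 49 + 3 + 48 = 100s
t = 136, phase_t = 136 mod 100 = 36
36 < 49 (green end) → GREEN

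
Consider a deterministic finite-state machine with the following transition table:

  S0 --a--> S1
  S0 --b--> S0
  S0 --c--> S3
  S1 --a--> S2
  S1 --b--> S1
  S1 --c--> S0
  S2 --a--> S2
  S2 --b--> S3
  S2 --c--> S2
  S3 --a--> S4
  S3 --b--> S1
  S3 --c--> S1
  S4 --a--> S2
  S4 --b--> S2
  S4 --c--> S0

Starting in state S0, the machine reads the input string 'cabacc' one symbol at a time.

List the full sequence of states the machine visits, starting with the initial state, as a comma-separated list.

Answer: S0, S3, S4, S2, S2, S2, S2

Derivation:
Start: S0
  read 'c': S0 --c--> S3
  read 'a': S3 --a--> S4
  read 'b': S4 --b--> S2
  read 'a': S2 --a--> S2
  read 'c': S2 --c--> S2
  read 'c': S2 --c--> S2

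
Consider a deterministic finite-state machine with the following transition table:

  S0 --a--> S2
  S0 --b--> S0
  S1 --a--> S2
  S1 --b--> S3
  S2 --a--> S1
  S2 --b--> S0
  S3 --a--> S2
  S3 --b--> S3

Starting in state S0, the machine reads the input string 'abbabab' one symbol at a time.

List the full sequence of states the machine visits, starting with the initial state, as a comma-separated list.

Start: S0
  read 'a': S0 --a--> S2
  read 'b': S2 --b--> S0
  read 'b': S0 --b--> S0
  read 'a': S0 --a--> S2
  read 'b': S2 --b--> S0
  read 'a': S0 --a--> S2
  read 'b': S2 --b--> S0

Answer: S0, S2, S0, S0, S2, S0, S2, S0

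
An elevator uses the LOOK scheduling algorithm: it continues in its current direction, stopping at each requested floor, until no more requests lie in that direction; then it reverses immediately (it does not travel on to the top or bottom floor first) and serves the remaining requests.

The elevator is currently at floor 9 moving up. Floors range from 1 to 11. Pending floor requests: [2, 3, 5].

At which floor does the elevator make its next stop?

Current floor: 9, direction: up
Requests above: []
Requests below: [2, 3, 5]
Moving up but no requests above → reverse; nearest below is max([2, 3, 5]) = 5

Answer: 5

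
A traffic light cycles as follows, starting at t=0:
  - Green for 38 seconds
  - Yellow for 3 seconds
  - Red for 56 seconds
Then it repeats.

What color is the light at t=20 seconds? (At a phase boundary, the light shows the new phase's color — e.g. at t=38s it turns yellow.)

Cycle length = 38 + 3 + 56 = 97s
t = 20, phase_t = 20 mod 97 = 20
20 < 38 (green end) → GREEN

Answer: green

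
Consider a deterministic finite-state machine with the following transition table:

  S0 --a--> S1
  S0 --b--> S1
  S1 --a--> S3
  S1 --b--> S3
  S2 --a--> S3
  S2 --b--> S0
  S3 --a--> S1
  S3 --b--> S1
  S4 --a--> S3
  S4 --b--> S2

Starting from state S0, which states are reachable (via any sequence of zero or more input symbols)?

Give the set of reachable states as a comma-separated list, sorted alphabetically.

BFS from S0:
  visit S0: S0--a-->S1 (new), S0--b-->S1 (seen)
  visit S1: S1--a-->S3 (new), S1--b-->S3 (seen)
  visit S3: S3--a-->S1 (seen), S3--b-->S1 (seen)

Answer: S0, S1, S3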